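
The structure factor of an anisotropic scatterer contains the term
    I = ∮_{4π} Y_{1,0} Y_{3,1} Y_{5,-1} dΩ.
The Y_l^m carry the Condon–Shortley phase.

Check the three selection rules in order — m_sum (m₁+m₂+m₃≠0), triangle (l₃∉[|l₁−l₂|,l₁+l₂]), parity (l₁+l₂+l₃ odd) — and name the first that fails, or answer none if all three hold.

triangle

m₁+m₂+m₃ = 0 + 1 − 1 = 0  ✓
triangle: |1−3|=2 ≤ l₃=5 ≤ 1+3=4  ✗
parity: l₁+l₂+l₃ = 9 is odd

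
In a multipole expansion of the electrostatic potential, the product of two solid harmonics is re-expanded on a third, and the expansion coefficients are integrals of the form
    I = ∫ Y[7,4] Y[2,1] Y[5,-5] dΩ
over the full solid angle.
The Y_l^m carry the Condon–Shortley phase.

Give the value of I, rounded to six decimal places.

0.037585

Rules hold: Σm=0, L=14 even, 5≤5≤9.
N = 15·5·11 = 825
Δ = 4!·10!·0!/15! = 1/15015
Racah Σ t=2..2: t=2:+1/57600 = 1/57600
⇒ 3j(7 2 5; 0 0 0)² = 21/715, sgn -1
Racah Σ t=3..3: t=3:−1/21772800 = -1/21772800
⇒ 3j(7 2 5; 4 1 -5)² = 1/1365, sgn -1
4πI² = N·(3j₀)²·(3jₘ)² = 3/169
I = +1·√(0.0177515/4π) = 0.03758481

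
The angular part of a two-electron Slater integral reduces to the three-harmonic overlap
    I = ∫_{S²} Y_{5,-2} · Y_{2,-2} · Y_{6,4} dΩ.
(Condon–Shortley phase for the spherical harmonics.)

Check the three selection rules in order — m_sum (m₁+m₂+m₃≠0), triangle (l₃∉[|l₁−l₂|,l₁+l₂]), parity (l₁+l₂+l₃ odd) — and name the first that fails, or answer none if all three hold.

m₁+m₂+m₃ = -2 − 2 + 4 = 0  ✓
triangle: |5−2|=3 ≤ l₃=6 ≤ 5+2=7  ✓
parity: l₁+l₂+l₃ = 13 is odd  ✗

parity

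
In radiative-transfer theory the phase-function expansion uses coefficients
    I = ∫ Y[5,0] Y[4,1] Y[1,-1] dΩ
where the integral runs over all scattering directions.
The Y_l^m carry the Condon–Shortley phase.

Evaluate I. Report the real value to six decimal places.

m-sum 0 ✓  L=10 even ✓  1≤1≤9 ✓
Π(2lᵢ+1) = 11×9×3 = 297
triangle coeff Δ(5,4,1) = 1/495
Σ_t [4,4]: t=4:+1/576 = 1/576
(3j)²=5/99 [(5 4 1; 0 0 0)], sign=-1
Σ_t [5,5]: t=5:−1/1440 = -1/1440
(3j)²=2/99 [(5 4 1; 0 1 -1)], sign=-1
⇒ 4πI² = 10/33
I = (+1)√(10/33/(4π)) = 0.15528807

0.155288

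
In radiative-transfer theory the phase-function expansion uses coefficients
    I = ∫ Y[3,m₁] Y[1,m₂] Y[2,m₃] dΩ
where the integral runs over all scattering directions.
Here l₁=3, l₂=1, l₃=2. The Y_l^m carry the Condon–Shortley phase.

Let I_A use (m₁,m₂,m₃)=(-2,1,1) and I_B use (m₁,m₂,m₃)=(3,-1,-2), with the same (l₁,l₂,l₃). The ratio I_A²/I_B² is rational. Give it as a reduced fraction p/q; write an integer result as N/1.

2/3

Same 3,1,2: normalisation and zero-m 3j drop out of the ratio.
A: Δ: 2! 4! 0! / 7! → 1/105; sum: t=2:+1/12 = 1/12; 3j²(3 1 2; -2 1 1) = Δ·Π!·Σ² = 2/21  (sign -1)
B: Δ: 2! 4! 0! / 7! → 1/105; sum: t=0:+1/48 = 1/48; 3j²(3 1 2; 3 -1 -2) = Δ·Π!·Σ² = 1/7  (sign +1)
I_A²/I_B² = (2/21)/(1/7) = 2/3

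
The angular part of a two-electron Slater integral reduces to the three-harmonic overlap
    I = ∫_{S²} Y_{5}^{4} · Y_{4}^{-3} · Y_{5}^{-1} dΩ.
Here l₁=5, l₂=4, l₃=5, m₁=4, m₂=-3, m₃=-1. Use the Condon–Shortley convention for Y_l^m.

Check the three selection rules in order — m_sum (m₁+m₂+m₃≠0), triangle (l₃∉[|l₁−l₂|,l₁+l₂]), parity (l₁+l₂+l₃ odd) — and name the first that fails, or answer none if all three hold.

none

m₁+m₂+m₃ = 4 − 3 − 1 = 0  ✓
triangle: |5−4|=1 ≤ l₃=5 ≤ 5+4=9  ✓
parity: l₁+l₂+l₃ = 14 is even  ✓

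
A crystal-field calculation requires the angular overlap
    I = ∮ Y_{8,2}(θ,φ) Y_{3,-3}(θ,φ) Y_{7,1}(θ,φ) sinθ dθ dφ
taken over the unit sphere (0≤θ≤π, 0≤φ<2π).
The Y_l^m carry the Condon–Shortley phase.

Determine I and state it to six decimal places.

-0.168590

m-sum 0 ✓  L=18 even ✓  5≤7≤11 ✓
Π(2lᵢ+1) = 17×7×15 = 1785
triangle coeff Δ(8,3,7) = 1/5290740
Σ_t [1,3]: t=1:−1/7257600 t=2:+1/2073600 t=3:−1/7257600 = 1/4838400
(3j)²=252/20995 [(8 3 7; 0 0 0)], sign=-1
Σ_t [0,0]: t=0:+1/24883200 = 1/24883200
(3j)²=70/4199 [(8 3 7; 2 -3 1)], sign=+1
⇒ 4πI² = 370440/1037153
I = (-1)√(370440/1037153/(4π)) = -0.16859030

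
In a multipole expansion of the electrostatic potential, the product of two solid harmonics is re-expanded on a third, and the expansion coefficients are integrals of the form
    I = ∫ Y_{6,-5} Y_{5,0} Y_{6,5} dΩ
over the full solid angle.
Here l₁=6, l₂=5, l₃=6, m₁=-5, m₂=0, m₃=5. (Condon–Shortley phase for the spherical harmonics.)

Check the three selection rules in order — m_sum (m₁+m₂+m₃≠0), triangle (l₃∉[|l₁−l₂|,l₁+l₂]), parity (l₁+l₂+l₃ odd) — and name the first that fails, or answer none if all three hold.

parity

m₁+m₂+m₃ = -5 + 0 + 5 = 0  ✓
triangle: |6−5|=1 ≤ l₃=6 ≤ 6+5=11  ✓
parity: l₁+l₂+l₃ = 17 is odd  ✗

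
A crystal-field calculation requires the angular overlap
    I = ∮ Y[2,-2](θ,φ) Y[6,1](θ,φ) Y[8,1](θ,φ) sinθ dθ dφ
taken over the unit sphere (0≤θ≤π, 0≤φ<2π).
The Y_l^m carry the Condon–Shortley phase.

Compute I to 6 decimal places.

Rules hold: Σm=0, L=16 even, 4≤8≤8.
N = 5·13·17 = 1105
Δ = 0!·4!·12!/17! = 1/30940
Racah Σ t=0..0: t=0:+1/2073600 = 1/2073600
⇒ 3j(2 6 8; 0 0 0)² = 28/1105, sgn +1
Racah Σ t=0..0: t=0:+1/14515200 = 1/14515200
⇒ 3j(2 6 8; -2 1 1)² = 9/2210, sgn -1
4πI² = N·(3j₀)²·(3jₘ)² = 126/1105
I = -1·√(0.114027/4π) = -0.09525750

-0.095258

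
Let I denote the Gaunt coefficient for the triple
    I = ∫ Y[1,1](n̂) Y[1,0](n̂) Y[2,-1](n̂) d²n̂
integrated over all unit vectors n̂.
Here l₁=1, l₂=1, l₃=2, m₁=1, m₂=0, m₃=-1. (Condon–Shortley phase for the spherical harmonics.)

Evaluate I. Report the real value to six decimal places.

m-sum 0 ✓  L=4 even ✓  0≤2≤2 ✓
Π(2lᵢ+1) = 3×3×5 = 45
triangle coeff Δ(1,1,2) = 1/30
Σ_t [0,0]: t=0:+1/1 = 1/1
(3j)²=2/15 [(1 1 2; 0 0 0)], sign=+1
Σ_t [0,0]: t=0:+1/2 = 1/2
(3j)²=1/10 [(1 1 2; 1 0 -1)], sign=-1
⇒ 4πI² = 3/5
I = (-1)√(3/5/(4π)) = -0.21850969

-0.218510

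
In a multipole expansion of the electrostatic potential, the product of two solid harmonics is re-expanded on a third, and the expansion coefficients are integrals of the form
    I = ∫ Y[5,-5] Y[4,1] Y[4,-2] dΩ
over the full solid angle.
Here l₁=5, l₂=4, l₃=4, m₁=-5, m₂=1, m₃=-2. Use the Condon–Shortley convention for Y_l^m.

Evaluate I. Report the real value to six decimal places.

0.000000

Σmᵢ = -6 ≠ 0, so the φ-integral vanishes; I = 0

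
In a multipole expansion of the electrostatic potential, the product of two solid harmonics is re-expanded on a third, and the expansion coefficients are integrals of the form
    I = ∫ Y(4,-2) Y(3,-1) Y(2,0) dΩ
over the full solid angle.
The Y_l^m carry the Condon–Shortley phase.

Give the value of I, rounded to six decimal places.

0.000000

m-sum = -2 − 1 + 0 = -3 ≠ 0 ⇒ I = 0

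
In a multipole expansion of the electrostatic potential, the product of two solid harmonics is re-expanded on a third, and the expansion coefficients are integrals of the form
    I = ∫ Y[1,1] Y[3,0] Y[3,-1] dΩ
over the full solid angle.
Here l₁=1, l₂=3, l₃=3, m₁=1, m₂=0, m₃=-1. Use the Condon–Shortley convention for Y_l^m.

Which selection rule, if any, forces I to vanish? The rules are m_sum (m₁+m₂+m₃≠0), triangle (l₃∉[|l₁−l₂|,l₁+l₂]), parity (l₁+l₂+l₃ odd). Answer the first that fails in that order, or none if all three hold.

azimuthal sum: 1 + 0 − 1 = 0  ✓
2 ≤ 3 ≤ 4 (triangle on l)  ✓
L = 1 + 3 + 3 = 7 (odd)  ✗

parity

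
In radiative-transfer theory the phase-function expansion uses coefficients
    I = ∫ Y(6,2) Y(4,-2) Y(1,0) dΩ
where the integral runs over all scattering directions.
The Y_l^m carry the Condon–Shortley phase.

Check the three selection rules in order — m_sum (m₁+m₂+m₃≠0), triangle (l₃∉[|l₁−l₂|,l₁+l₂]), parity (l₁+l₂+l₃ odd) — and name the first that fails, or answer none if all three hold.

triangle

azimuthal sum: 2 − 2 + 0 = 0  ✓
2 ≤ 1 ≤ 10 (triangle on l)  ✗
L = 6 + 4 + 1 = 11 (odd)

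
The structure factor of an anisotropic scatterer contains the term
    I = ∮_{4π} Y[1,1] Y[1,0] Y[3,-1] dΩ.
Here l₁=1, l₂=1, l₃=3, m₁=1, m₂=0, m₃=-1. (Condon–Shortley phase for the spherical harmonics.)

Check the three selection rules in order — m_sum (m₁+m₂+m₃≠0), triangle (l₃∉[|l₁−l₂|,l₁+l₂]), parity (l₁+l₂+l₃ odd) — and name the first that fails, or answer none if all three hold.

triangle

Σmᵢ = 0  ✓
l₃∈[|l₁−l₂|,l₁+l₂]=[0,2], have l₃=3  ✗
Σlᵢ = 5 ⇒ odd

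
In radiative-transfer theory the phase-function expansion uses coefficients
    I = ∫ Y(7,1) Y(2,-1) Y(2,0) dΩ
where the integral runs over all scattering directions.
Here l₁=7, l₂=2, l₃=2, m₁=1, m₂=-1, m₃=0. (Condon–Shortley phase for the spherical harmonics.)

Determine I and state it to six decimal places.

0.000000

l₃=2 ∉ [5,9] — triangle fails ⇒ I = 0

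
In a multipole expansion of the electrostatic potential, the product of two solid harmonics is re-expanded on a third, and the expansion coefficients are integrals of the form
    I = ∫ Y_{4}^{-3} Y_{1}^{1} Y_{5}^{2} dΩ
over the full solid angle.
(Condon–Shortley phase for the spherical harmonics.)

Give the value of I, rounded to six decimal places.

Rules hold: Σm=0, L=10 even, 3≤5≤5.
N = 9·3·11 = 297
Δ = 0!·8!·2!/11! = 1/495
Racah Σ t=0..0: t=0:+1/576 = 1/576
⇒ 3j(4 1 5; 0 0 0)² = 5/99, sgn -1
Racah Σ t=0..0: t=0:+1/10080 = 1/10080
⇒ 3j(4 1 5; -3 1 2)² = 1/165, sgn -1
4πI² = N·(3j₀)²·(3jₘ)² = 1/11
I = +1·√(0.0909091/4π) = 0.08505478

0.085055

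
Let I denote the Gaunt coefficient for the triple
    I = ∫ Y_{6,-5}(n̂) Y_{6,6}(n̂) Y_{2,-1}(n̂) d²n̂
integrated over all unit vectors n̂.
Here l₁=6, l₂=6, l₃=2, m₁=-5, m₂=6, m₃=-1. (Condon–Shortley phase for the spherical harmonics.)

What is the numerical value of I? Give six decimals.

0.178412

m-sum 0 ✓  L=14 even ✓  0≤2≤12 ✓
Π(2lᵢ+1) = 13×13×5 = 845
triangle coeff Δ(6,6,2) = 1/90090
Σ_t [4,6]: t=4:+1/69120 t=5:−1/14400 t=6:+1/69120 = -7/172800
(3j)²=14/715 [(6 6 2; 0 0 0)], sign=-1
Σ_t [10,10]: t=10:+1/7257600 = 1/7257600
(3j)²=11/455 [(6 6 2; -5 6 -1)], sign=-1
⇒ 4πI² = 2/5
I = (+1)√(2/5/(4π)) = 0.17841241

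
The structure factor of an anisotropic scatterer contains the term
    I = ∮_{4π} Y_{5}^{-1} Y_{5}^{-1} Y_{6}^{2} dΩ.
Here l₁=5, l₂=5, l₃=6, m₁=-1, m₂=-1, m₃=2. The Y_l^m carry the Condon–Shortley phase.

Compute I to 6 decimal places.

0.125759

Rules hold: Σm=0, L=16 even, 0≤6≤10.
N = 11·11·13 = 1573
Δ = 4!·6!·6!/17! = 1/28588560
Racah Σ t=0..4: t=0:+1/345600 t=1:−1/13824 t=2:+1/5184 t=3:−1/13824 t=4:+1/345600 = 7/129600
⇒ 3j(5 5 6; 0 0 0)² = 80/7293, sgn +1
Racah Σ t=0..4: t=0:+1/829440 t=1:−1/25920 t=2:+1/9216 t=3:−1/25920 t=4:+1/829440 = 7/207360
⇒ 3j(5 5 6; -1 -1 2)² = 28/2431, sgn +1
4πI² = N·(3j₀)²·(3jₘ)² = 2240/11271
I = +1·√(0.19874/4π) = 0.12575865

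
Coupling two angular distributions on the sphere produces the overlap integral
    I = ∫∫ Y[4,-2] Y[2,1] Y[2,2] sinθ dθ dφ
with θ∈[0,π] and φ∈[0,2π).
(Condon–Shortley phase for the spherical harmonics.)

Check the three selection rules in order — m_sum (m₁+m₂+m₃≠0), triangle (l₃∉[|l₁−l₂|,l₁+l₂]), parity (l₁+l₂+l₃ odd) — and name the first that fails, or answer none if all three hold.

m_sum

m₁+m₂+m₃ = -2 + 1 + 2 = 1  ✗
triangle: |4−2|=2 ≤ l₃=2 ≤ 4+2=6
parity: l₁+l₂+l₃ = 8 is even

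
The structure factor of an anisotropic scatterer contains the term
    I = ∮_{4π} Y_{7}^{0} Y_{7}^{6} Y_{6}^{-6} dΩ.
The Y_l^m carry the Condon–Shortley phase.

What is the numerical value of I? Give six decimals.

-0.087336

m-sum 0 ✓  L=20 even ✓  0≤6≤14 ✓
Π(2lᵢ+1) = 15×15×13 = 2925
triangle coeff Δ(7,7,6) = 1/2444321880
Σ_t [1,7]: t=1:−1/2612736000 t=2:+1/20736000 t=3:−1/1658880 t=4:+1/746496 t=5:−1/1658880 t=6:+1/20736000 t=7:−1/2612736000 = 1/4354560
(3j)²=1000/138567 [(7 7 6; 0 0 0)], sign=+1
Σ_t [7,7]: t=7:−1/2612736000 = -1/2612736000
(3j)²=22/4845 [(7 7 6; 0 6 -6)], sign=-1
⇒ 4πI² = 10000/104329
I = (-1)√(10000/104329/(4π)) = -0.08733585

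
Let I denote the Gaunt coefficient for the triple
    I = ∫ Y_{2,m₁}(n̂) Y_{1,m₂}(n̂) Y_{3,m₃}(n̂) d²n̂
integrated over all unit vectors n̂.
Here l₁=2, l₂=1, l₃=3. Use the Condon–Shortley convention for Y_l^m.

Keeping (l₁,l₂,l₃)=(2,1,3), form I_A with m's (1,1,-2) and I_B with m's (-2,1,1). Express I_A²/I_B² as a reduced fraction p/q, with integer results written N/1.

Same 2,1,3: normalisation and zero-m 3j drop out of the ratio.
A: Δ: 0! 4! 2! / 7! → 1/105; sum: t=0:+1/12 = 1/12; 3j²(2 1 3; 1 1 -2) = Δ·Π!·Σ² = 2/21  (sign -1)
B: Δ: 0! 4! 2! / 7! → 1/105; sum: t=0:+1/48 = 1/48; 3j²(2 1 3; -2 1 1) = Δ·Π!·Σ² = 1/105  (sign +1)
I_A²/I_B² = (2/21)/(1/105) = 10/1

10/1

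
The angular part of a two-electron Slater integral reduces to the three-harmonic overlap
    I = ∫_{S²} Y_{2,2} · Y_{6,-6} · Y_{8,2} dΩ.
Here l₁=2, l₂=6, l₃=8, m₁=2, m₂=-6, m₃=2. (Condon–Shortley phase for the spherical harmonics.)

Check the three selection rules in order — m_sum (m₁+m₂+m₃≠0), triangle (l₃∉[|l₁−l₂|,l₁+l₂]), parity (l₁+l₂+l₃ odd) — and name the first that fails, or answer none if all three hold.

m_sum

azimuthal sum: 2 − 6 + 2 = -2  ✗
4 ≤ 8 ≤ 8 (triangle on l)
L = 2 + 6 + 8 = 16 (even)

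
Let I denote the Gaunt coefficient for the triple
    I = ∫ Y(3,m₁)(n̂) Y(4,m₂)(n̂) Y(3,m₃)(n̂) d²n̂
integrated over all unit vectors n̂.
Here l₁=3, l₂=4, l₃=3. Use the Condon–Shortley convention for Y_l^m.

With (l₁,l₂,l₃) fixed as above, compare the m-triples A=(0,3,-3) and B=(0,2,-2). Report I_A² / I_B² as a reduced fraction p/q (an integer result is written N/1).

Shared (l₁,l₂,l₃)=(3,4,3): N and (l;000)² cancel in I_A²/I_B².
A: Δ = 4!·2!·4!/11! = 1/34650; Racah Σ t=3..3: t=3:−1/288 = -1/288; ⇒ 3j(3 4 3; 0 3 -3)² = 1/22, sgn -1
B: Δ = 4!·2!·4!/11! = 1/34650; Racah Σ t=2..3: t=2:+1/96 t=3:−1/72 = -1/288; ⇒ 3j(3 4 3; 0 2 -2)² = 1/462, sgn +1
I_A²/I_B² = (1/22)/(1/462) = 21/1

21/1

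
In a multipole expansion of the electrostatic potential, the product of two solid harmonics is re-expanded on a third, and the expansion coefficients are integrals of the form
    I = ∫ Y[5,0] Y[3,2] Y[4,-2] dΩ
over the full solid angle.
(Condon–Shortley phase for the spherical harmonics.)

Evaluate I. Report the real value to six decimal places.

Rules hold: Σm=0, L=12 even, 2≤4≤8.
N = 11·7·9 = 693
Δ = 4!·6!·2!/13! = 1/180180
Racah Σ t=1..3: t=1:−1/576 t=2:+1/144 t=3:−1/576 = 1/288
⇒ 3j(5 3 4; 0 0 0)² = 20/1001, sgn +1
Racah Σ t=3..4: t=3:−1/576 t=4:+1/2880 = -1/720
⇒ 3j(5 3 4; 0 2 -2)² = 80/3003, sgn -1
4πI² = N·(3j₀)²·(3jₘ)² = 4800/13013
I = -1·√(0.368862/4π) = -0.17132746

-0.171327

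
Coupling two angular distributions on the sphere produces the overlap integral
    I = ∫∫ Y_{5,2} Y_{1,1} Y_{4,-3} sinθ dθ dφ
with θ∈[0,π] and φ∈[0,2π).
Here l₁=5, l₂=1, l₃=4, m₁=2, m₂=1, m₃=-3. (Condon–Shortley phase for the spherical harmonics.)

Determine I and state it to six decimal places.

Checks pass: Σm=0; 10 even; l₃=4∈[4,6].
(2·5+1)(2·1+1)(2·4+1) = 297
Δ: 2! 8! 0! / 11! → 1/495
sum: t=1:−1/576 = -1/576
3j²(5 1 4; 0 0 0) = Δ·Π!·Σ² = 5/99  (sign -1)
sum: t=2:+1/10080 = 1/10080
3j²(5 1 4; 2 1 -3) = Δ·Π!·Σ² = 1/165  (sign -1)
combine: 4πI² = 297·5/99·1/165 = 1/11
take √, sign +1: I = 0.08505478

0.085055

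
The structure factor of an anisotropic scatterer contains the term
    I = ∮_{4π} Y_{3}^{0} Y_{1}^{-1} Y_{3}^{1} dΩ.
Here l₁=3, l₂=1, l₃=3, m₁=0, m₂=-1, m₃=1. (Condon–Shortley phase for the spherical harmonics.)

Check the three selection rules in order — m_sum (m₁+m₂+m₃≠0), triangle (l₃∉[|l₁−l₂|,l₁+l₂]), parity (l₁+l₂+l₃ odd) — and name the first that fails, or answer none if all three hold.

parity

Σmᵢ = 0  ✓
l₃∈[|l₁−l₂|,l₁+l₂]=[2,4], have l₃=3  ✓
Σlᵢ = 7 ⇒ odd  ✗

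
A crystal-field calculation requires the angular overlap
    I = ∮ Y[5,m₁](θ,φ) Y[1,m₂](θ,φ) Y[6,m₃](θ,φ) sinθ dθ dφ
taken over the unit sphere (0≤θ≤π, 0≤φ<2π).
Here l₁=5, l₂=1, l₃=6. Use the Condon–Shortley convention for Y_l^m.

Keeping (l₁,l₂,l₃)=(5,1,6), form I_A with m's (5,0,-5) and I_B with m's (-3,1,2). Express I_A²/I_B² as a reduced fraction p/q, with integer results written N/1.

11/6

Shared (l₁,l₂,l₃)=(5,1,6): N and (l;000)² cancel in I_A²/I_B².
A: Δ = 0!·10!·2!/13! = 1/858; Racah Σ t=0..0: t=0:+1/3628800 = 1/3628800; ⇒ 3j(5 1 6; 5 0 -5)² = 1/78, sgn -1
B: Δ = 0!·10!·2!/13! = 1/858; Racah Σ t=0..0: t=0:+1/161280 = 1/161280; ⇒ 3j(5 1 6; -3 1 2)² = 1/143, sgn +1
I_A²/I_B² = (1/78)/(1/143) = 11/6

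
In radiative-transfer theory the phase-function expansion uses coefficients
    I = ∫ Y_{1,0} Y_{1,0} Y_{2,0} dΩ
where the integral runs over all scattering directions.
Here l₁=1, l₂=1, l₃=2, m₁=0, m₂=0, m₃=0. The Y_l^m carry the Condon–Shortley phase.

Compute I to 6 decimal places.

Rules hold: Σm=0, L=4 even, 0≤2≤2.
N = 3·3·5 = 45
Δ = 0!·2!·2!/5! = 1/30
Racah Σ t=0..0: t=0:+1/1 = 1/1
⇒ 3j(1 1 2; 0 0 0)² = 2/15, sgn +1
(m-triple is (0,0,0) — same symbol as above.)
4πI² = N·(3j₀)²·(3jₘ)² = 4/5
I = +1·√(0.8/4π) = 0.25231325

0.252313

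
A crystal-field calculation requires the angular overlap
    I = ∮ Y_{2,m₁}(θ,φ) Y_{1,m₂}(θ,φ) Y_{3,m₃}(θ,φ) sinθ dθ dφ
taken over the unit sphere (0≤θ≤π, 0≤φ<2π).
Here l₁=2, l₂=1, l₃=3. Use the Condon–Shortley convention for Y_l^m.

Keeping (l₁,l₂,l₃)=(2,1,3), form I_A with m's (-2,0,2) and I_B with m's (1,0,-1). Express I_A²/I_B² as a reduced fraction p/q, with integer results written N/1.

5/8

Shared (l₁,l₂,l₃)=(2,1,3): N and (l;000)² cancel in I_A²/I_B².
A: Δ = 0!·4!·2!/7! = 1/105; Racah Σ t=0..0: t=0:+1/24 = 1/24; ⇒ 3j(2 1 3; -2 0 2)² = 1/21, sgn -1
B: Δ = 0!·4!·2!/7! = 1/105; Racah Σ t=0..0: t=0:+1/6 = 1/6; ⇒ 3j(2 1 3; 1 0 -1)² = 8/105, sgn +1
I_A²/I_B² = (1/21)/(8/105) = 5/8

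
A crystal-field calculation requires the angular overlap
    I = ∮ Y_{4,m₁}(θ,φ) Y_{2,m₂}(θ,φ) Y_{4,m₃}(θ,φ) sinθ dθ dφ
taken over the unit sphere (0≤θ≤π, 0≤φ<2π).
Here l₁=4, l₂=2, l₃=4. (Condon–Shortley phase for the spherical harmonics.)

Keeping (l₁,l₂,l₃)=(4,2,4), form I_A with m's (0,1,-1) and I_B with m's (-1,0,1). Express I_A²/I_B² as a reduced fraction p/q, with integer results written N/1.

30/289

Shared (l₁,l₂,l₃)=(4,2,4): N and (l;000)² cancel in I_A²/I_B².
A: Δ = 2!·6!·2!/11! = 1/13860; Racah Σ t=1..2: t=1:−1/72 t=2:+1/96 = -1/288; ⇒ 3j(4 2 4; 0 1 -1)² = 1/462, sgn +1
B: Δ = 2!·6!·2!/11! = 1/13860; Racah Σ t=0..2: t=0:+1/480 t=1:−1/48 t=2:+1/144 = -17/1440; ⇒ 3j(4 2 4; -1 0 1)² = 289/13860, sgn +1
I_A²/I_B² = (1/462)/(289/13860) = 30/289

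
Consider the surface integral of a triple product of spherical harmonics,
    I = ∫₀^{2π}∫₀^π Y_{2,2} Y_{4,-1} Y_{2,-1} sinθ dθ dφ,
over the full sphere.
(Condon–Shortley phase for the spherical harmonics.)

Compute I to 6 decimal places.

m-sum 0 ✓  L=8 even ✓  2≤2≤6 ✓
Π(2lᵢ+1) = 5×9×5 = 225
triangle coeff Δ(2,4,2) = 1/630
Σ_t [2,2]: t=2:+1/16 = 1/16
(3j)²=2/35 [(2 4 2; 0 0 0)], sign=+1
Σ_t [0,0]: t=0:+1/144 = 1/144
(3j)²=1/126 [(2 4 2; 2 -1 -1)], sign=-1
⇒ 4πI² = 5/49
I = (-1)√(5/49/(4π)) = -0.09011188

-0.090112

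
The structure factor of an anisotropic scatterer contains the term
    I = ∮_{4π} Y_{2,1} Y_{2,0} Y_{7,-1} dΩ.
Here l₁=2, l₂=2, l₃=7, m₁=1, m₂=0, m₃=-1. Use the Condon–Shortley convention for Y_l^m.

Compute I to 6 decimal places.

0.000000

triangle: need 0≤l₃≤4, have 7; I=0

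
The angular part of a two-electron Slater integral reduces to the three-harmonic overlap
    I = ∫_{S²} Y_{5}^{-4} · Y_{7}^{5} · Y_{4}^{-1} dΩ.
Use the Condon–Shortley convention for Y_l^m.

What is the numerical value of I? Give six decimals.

0.077064

Checks pass: Σm=0; 16 even; l₃=4∈[2,12].
(2·5+1)(2·7+1)(2·4+1) = 1485
Δ: 8! 2! 6! / 17! → 1/6126120
sum: t=3:−1/69120 t=4:+1/20736 t=5:−1/69120 = 1/51840
3j²(5 7 4; 0 0 0) = Δ·Π!·Σ² = 280/21879  (sign +1)
sum: t=7:−1/1209600 t=8:+1/1935360 = -1/3225600
3j²(5 7 4; -4 5 -1) = Δ·Π!·Σ² = 243/61880  (sign +1)
combine: 4πI² = 1485·280/21879·243/61880 = 3645/48841
take √, sign +1: I = 0.07706400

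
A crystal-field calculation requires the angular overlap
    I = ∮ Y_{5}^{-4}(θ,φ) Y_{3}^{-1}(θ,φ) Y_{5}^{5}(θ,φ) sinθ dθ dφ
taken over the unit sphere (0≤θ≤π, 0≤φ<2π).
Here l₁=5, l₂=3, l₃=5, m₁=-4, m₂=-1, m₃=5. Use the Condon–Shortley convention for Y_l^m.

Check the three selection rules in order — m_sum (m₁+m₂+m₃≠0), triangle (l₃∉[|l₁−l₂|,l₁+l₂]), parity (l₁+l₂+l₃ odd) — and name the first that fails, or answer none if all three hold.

parity

m₁+m₂+m₃ = -4 − 1 + 5 = 0  ✓
triangle: |5−3|=2 ≤ l₃=5 ≤ 5+3=8  ✓
parity: l₁+l₂+l₃ = 13 is odd  ✗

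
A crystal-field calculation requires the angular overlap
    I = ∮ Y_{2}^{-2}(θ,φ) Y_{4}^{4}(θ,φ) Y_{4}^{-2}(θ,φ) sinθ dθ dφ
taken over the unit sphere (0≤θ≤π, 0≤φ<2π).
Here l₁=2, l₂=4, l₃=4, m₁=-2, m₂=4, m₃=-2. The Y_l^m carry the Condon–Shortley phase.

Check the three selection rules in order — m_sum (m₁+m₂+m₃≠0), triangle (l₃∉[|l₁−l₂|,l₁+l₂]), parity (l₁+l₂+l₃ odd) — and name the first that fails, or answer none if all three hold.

none

Σmᵢ = 0  ✓
l₃∈[|l₁−l₂|,l₁+l₂]=[2,6], have l₃=4  ✓
Σlᵢ = 10 ⇒ even  ✓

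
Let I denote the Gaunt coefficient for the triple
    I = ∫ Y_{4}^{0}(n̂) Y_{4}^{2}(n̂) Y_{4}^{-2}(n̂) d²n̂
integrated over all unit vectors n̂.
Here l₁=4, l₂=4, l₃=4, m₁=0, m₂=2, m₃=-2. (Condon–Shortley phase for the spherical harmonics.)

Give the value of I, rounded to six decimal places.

-0.083698

Checks pass: Σm=0; 12 even; l₃=4∈[0,8].
(2·4+1)(2·4+1)(2·4+1) = 729
Δ: 4! 4! 4! / 13! → 1/450450
sum: t=0:+1/13824 t=1:−1/216 t=2:+1/64 t=3:−1/216 t=4:+1/13824 = 5/768
3j²(4 4 4; 0 0 0) = Δ·Π!·Σ² = 18/1001  (sign +1)
sum: t=2:+1/384 t=3:−1/216 t=4:+1/2304 = -11/6912
3j²(4 4 4; 0 2 -2) = Δ·Π!·Σ² = 11/1638  (sign -1)
combine: 4πI² = 729·18/1001·11/1638 = 729/8281
take √, sign -1: I = -0.08369845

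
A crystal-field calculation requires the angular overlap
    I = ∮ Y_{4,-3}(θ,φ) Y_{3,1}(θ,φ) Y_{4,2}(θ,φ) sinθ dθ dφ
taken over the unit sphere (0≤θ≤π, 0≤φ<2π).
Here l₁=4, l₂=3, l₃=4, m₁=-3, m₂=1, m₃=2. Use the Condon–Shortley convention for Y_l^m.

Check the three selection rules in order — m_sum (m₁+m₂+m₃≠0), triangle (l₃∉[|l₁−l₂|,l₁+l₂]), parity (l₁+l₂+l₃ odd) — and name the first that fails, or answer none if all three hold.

parity

m₁+m₂+m₃ = -3 + 1 + 2 = 0  ✓
triangle: |4−3|=1 ≤ l₃=4 ≤ 4+3=7  ✓
parity: l₁+l₂+l₃ = 11 is odd  ✗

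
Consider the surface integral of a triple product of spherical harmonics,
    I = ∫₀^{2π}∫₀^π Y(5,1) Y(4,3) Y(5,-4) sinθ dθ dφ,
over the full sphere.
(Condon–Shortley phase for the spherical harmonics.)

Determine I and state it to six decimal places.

m-sum 0 ✓  L=14 even ✓  1≤5≤9 ✓
Π(2lᵢ+1) = 11×9×11 = 1089
triangle coeff Δ(5,4,5) = 1/3153150
Σ_t [0,4]: t=0:+1/69120 t=1:−1/1728 t=2:+1/576 t=3:−1/1728 t=4:+1/69120 = 7/11520
(3j)²=2/143 [(5 4 5; 0 0 0)], sign=-1
Σ_t [3,4]: t=3:−1/17280 t=4:+1/103680 = -1/20736
(3j)²=10/429 [(5 4 5; 1 3 -4)], sign=+1
⇒ 4πI² = 60/169
I = (-1)√(60/169/(4π)) = -0.16808437

-0.168084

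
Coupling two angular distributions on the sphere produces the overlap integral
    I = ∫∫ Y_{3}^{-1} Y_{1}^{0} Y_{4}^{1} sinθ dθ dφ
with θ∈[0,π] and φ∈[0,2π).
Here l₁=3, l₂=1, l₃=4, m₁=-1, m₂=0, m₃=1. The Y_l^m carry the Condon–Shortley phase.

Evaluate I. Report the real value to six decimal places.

-0.238414

m-sum 0 ✓  L=8 even ✓  2≤4≤4 ✓
Π(2lᵢ+1) = 7×3×9 = 189
triangle coeff Δ(3,1,4) = 1/252
Σ_t [0,0]: t=0:+1/36 = 1/36
(3j)²=4/63 [(3 1 4; 0 0 0)], sign=+1
Σ_t [0,0]: t=0:+1/48 = 1/48
(3j)²=5/84 [(3 1 4; -1 0 1)], sign=-1
⇒ 4πI² = 5/7
I = (-1)√(5/7/(4π)) = -0.23841361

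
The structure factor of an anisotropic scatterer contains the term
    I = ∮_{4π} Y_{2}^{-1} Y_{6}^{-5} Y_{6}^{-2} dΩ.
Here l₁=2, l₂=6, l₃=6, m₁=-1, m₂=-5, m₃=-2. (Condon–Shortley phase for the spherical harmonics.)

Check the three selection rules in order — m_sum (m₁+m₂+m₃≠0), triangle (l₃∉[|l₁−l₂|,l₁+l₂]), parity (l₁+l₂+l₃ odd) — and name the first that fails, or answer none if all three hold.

m_sum

m₁+m₂+m₃ = -1 − 5 − 2 = -8  ✗
triangle: |2−6|=4 ≤ l₃=6 ≤ 2+6=8
parity: l₁+l₂+l₃ = 14 is even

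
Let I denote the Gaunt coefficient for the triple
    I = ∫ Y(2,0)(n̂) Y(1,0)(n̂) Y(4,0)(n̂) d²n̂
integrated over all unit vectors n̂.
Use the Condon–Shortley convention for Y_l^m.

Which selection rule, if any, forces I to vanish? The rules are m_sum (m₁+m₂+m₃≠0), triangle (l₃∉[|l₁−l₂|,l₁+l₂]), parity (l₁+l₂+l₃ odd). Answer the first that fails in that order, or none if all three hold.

triangle

azimuthal sum: 0 + 0 + 0 = 0  ✓
1 ≤ 4 ≤ 3 (triangle on l)  ✗
L = 2 + 1 + 4 = 7 (odd)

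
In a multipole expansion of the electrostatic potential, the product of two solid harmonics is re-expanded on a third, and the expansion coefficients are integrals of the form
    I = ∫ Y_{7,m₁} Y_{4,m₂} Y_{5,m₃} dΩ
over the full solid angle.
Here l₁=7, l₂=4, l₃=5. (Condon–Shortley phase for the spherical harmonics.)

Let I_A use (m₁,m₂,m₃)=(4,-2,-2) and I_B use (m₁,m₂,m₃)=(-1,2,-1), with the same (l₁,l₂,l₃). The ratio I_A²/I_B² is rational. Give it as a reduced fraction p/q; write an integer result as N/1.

Shared (l₁,l₂,l₃)=(7,4,5): N and (l;000)² cancel in I_A²/I_B².
A: Δ = 6!·8!·2!/17! = 1/6126120; Racah Σ t=0..2: t=0:+1/1036800 t=1:−1/172800 t=2:+1/483840 = -1/362880; ⇒ 3j(7 4 5; 4 -2 -2)² = 20/1547, sgn +1
B: Δ = 6!·8!·2!/17! = 1/6126120; Racah Σ t=4..6: t=4:+1/55296 t=5:−1/86400 t=6:+1/2073600 = 29/4147200; ⇒ 3j(7 4 5; -1 2 -1)² = 841/145860, sgn +1
I_A²/I_B² = (20/1547)/(841/145860) = 13200/5887

13200/5887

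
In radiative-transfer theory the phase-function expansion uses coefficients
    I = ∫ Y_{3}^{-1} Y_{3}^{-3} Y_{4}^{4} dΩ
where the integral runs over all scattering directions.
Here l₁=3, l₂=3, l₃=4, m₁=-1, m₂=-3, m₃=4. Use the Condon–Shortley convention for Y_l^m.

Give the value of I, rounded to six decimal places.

Rules hold: Σm=0, L=10 even, 0≤4≤6.
N = 7·7·9 = 441
Δ = 2!·4!·4!/11! = 1/34650
Racah Σ t=0..2: t=0:+1/72 t=1:−1/16 t=2:+1/72 = -5/144
⇒ 3j(3 3 4; 0 0 0)² = 2/77, sgn -1
Racah Σ t=0..0: t=0:+1/1152 = 1/1152
⇒ 3j(3 3 4; -1 -3 4)² = 1/33, sgn +1
4πI² = N·(3j₀)²·(3jₘ)² = 42/121
I = -1·√(0.347107/4π) = -0.16619847

-0.166198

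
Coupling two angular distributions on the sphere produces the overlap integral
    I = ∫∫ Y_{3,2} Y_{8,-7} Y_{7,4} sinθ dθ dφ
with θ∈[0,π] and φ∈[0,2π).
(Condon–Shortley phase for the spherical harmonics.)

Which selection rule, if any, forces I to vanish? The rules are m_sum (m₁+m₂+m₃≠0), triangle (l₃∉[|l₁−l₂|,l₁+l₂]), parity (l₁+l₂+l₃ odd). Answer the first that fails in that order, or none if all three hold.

m_sum

Σmᵢ = -1  ✗
l₃∈[|l₁−l₂|,l₁+l₂]=[5,11], have l₃=7
Σlᵢ = 18 ⇒ even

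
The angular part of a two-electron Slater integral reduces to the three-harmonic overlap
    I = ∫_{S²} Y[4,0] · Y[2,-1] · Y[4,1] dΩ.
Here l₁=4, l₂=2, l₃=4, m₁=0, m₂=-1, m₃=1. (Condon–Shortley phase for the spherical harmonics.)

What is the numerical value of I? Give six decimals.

-0.044869

Rules hold: Σm=0, L=10 even, 2≤4≤6.
N = 9·5·9 = 405
Δ = 2!·6!·2!/11! = 1/13860
Racah Σ t=0..2: t=0:+1/192 t=1:−1/36 t=2:+1/192 = -5/288
⇒ 3j(4 2 4; 0 0 0)² = 20/693, sgn -1
Racah Σ t=0..1: t=0:+1/96 t=1:−1/72 = -1/288
⇒ 3j(4 2 4; 0 -1 1)² = 1/462, sgn +1
4πI² = N·(3j₀)²·(3jₘ)² = 150/5929
I = -1·√(0.0252994/4π) = -0.04486937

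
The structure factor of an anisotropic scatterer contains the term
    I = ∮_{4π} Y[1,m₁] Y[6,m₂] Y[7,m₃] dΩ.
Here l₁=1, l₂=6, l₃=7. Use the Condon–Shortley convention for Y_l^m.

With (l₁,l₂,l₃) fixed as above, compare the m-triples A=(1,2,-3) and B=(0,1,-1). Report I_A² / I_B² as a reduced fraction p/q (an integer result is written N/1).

15/16

Shared (l₁,l₂,l₃)=(1,6,7): N and (l;000)² cancel in I_A²/I_B².
A: Δ = 0!·2!·12!/15! = 1/1365; Racah Σ t=0..0: t=0:+1/1935360 = 1/1935360; ⇒ 3j(1 6 7; 1 2 -3)² = 3/91, sgn +1
B: Δ = 0!·2!·12!/15! = 1/1365; Racah Σ t=0..0: t=0:+1/604800 = 1/604800; ⇒ 3j(1 6 7; 0 1 -1)² = 16/455, sgn +1
I_A²/I_B² = (3/91)/(16/455) = 15/16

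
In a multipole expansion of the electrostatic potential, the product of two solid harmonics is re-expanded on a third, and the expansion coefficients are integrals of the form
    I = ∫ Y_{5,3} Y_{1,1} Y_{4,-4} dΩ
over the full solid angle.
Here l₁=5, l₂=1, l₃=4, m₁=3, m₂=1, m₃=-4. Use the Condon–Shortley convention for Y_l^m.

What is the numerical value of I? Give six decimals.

Rules hold: Σm=0, L=10 even, 4≤4≤6.
N = 11·3·9 = 297
Δ = 2!·8!·0!/11! = 1/495
Racah Σ t=1..1: t=1:−1/576 = -1/576
⇒ 3j(5 1 4; 0 0 0)² = 5/99, sgn -1
Racah Σ t=2..2: t=2:+1/80640 = 1/80640
⇒ 3j(5 1 4; 3 1 -4)² = 1/495, sgn +1
4πI² = N·(3j₀)²·(3jₘ)² = 1/33
I = -1·√(0.030303/4π) = -0.04910640

-0.049106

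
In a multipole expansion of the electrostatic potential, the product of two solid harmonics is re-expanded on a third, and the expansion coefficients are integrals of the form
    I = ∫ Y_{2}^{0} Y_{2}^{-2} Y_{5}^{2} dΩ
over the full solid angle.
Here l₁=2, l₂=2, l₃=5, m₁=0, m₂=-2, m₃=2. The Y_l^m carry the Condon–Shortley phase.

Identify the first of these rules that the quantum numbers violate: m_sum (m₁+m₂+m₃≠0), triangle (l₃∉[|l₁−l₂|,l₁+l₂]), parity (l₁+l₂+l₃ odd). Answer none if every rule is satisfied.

triangle

m₁+m₂+m₃ = 0 − 2 + 2 = 0  ✓
triangle: |2−2|=0 ≤ l₃=5 ≤ 2+2=4  ✗
parity: l₁+l₂+l₃ = 9 is odd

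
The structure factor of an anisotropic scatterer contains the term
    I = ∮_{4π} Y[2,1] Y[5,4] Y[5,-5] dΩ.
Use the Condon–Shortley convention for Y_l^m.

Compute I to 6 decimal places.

Checks pass: Σm=0; 12 even; l₃=5∈[3,7].
(2·2+1)(2·5+1)(2·5+1) = 605
Δ: 2! 2! 8! / 13! → 1/38610
sum: t=0:+1/2880 t=1:−1/576 t=2:+1/2880 = -1/960
3j²(2 5 5; 0 0 0) = Δ·Π!·Σ² = 10/429  (sign +1)
sum: t=1:−1/80640 = -1/80640
3j²(2 5 5; 1 4 -5) = Δ·Π!·Σ² = 9/286  (sign -1)
combine: 4πI² = 605·10/429·9/286 = 75/169
take √, sign -1: I = -0.18792404

-0.187924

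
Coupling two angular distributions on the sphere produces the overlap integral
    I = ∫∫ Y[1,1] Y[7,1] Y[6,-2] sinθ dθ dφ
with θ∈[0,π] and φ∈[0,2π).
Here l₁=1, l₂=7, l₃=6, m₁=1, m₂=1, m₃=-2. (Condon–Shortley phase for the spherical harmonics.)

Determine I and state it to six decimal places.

-0.135514

Checks pass: Σm=0; 14 even; l₃=6∈[6,8].
(2·1+1)(2·7+1)(2·6+1) = 585
Δ: 2! 0! 12! / 15! → 1/1365
sum: t=1:−1/518400 = -1/518400
3j²(1 7 6; 0 0 0) = Δ·Π!·Σ² = 7/195  (sign -1)
sum: t=0:+1/1935360 = 1/1935360
3j²(1 7 6; 1 1 -2) = Δ·Π!·Σ² = 1/91  (sign +1)
combine: 4πI² = 585·7/195·1/91 = 3/13
take √, sign -1: I = -0.13551395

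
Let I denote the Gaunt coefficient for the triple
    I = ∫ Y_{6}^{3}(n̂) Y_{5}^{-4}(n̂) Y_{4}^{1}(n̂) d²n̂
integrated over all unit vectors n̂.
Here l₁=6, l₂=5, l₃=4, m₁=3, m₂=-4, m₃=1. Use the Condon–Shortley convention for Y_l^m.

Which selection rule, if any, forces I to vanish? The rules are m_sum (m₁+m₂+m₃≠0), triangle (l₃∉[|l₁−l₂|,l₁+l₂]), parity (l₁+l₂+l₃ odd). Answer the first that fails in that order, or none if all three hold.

Σmᵢ = 0  ✓
l₃∈[|l₁−l₂|,l₁+l₂]=[1,11], have l₃=4  ✓
Σlᵢ = 15 ⇒ odd  ✗

parity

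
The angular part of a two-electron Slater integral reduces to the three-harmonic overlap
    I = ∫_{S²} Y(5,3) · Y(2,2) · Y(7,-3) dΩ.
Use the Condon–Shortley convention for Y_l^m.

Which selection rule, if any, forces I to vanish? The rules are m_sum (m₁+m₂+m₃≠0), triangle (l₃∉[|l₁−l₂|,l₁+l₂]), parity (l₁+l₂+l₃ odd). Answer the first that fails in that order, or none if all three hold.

m₁+m₂+m₃ = 3 + 2 − 3 = 2  ✗
triangle: |5−2|=3 ≤ l₃=7 ≤ 5+2=7
parity: l₁+l₂+l₃ = 14 is even

m_sum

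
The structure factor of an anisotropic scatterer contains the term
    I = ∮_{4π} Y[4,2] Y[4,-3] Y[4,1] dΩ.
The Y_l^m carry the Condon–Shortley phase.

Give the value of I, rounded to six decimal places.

-0.063661

Rules hold: Σm=0, L=12 even, 0≤4≤8.
N = 9·9·9 = 729
Δ = 4!·4!·4!/13! = 1/450450
Racah Σ t=0..4: t=0:+1/13824 t=1:−1/216 t=2:+1/64 t=3:−1/216 t=4:+1/13824 = 5/768
⇒ 3j(4 4 4; 0 0 0)² = 18/1001, sgn +1
Racah Σ t=0..1: t=0:+1/576 t=1:−1/864 = 1/1728
⇒ 3j(4 4 4; 2 -3 1)² = 5/1287, sgn -1
4πI² = N·(3j₀)²·(3jₘ)² = 7290/143143
I = -1·√(0.0509281/4π) = -0.06366105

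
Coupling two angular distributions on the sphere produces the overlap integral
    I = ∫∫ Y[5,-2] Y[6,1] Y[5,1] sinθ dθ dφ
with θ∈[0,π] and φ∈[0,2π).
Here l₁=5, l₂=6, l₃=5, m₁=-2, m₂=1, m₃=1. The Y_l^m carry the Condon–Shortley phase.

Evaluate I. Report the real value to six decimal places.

0.120248

Rules hold: Σm=0, L=16 even, 1≤5≤11.
N = 11·13·11 = 1573
Δ = 6!·4!·6!/17! = 1/28588560
Racah Σ t=1..5: t=1:−1/345600 t=2:+1/13824 t=3:−1/5184 t=4:+1/13824 t=5:−1/345600 = -7/129600
⇒ 3j(5 6 5; 0 0 0)² = 80/7293, sgn +1
Racah Σ t=3..6: t=3:−1/41472 t=4:+1/10368 t=5:−1/23040 t=6:+1/518400 = 1/32400
⇒ 3j(5 6 5; -2 1 1)² = 128/12155, sgn +1
4πI² = N·(3j₀)²·(3jₘ)² = 2048/11271
I = +1·√(0.181705/4π) = 0.12024827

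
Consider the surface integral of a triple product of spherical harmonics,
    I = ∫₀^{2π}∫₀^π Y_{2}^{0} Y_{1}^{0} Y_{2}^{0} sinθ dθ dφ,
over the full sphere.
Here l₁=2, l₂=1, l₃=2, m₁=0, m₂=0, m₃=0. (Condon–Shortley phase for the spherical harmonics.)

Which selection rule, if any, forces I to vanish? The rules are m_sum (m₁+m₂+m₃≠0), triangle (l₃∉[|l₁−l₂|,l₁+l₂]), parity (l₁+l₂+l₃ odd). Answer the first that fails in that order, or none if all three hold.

parity

Σmᵢ = 0  ✓
l₃∈[|l₁−l₂|,l₁+l₂]=[1,3], have l₃=2  ✓
Σlᵢ = 5 ⇒ odd  ✗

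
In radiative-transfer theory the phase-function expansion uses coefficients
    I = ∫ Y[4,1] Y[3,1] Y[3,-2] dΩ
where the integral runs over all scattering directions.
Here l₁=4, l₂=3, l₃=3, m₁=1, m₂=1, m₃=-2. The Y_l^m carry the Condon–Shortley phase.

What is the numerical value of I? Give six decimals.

Checks pass: Σm=0; 10 even; l₃=3∈[1,7].
(2·4+1)(2·3+1)(2·3+1) = 441
Δ: 4! 4! 2! / 11! → 1/34650
sum: t=1:−1/72 t=2:+1/16 t=3:−1/72 = 5/144
3j²(4 3 3; 0 0 0) = Δ·Π!·Σ² = 2/77  (sign -1)
sum: t=2:+1/48 t=3:−1/144 = 1/72
3j²(4 3 3; 1 1 -2) = Δ·Π!·Σ² = 16/693  (sign -1)
combine: 4πI² = 441·2/77·16/693 = 32/121
take √, sign +1: I = 0.14506992

0.145070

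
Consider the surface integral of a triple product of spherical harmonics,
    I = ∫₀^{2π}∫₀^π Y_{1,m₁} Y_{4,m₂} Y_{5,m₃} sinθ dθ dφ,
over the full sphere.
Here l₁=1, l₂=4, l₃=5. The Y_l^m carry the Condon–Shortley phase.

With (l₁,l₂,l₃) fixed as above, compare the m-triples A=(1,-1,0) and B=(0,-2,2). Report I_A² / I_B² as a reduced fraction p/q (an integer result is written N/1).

10/21

l's match ⇒ only the (l;m) 3-j factors differ between A and B.
A: triangle coeff Δ(1,4,5) = 1/495; Σ_t [0,0]: t=0:+1/1440 = 1/1440; (3j)²=2/99 [(1 4 5; 1 -1 0)], sign=-1
B: triangle coeff Δ(1,4,5) = 1/495; Σ_t [0,0]: t=0:+1/1440 = 1/1440; (3j)²=7/165 [(1 4 5; 0 -2 2)], sign=-1
I_A²/I_B² = (2/99)/(7/165) = 10/21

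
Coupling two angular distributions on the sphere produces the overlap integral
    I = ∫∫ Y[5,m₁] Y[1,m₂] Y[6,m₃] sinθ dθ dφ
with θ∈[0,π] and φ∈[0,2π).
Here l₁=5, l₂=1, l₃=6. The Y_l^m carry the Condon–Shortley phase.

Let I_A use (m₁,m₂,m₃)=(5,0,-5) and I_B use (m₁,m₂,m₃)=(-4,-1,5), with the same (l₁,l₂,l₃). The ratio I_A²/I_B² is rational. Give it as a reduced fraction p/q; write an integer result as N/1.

1/5

Shared (l₁,l₂,l₃)=(5,1,6): N and (l;000)² cancel in I_A²/I_B².
A: Δ = 0!·10!·2!/13! = 1/858; Racah Σ t=0..0: t=0:+1/3628800 = 1/3628800; ⇒ 3j(5 1 6; 5 0 -5)² = 1/78, sgn -1
B: Δ = 0!·10!·2!/13! = 1/858; Racah Σ t=0..0: t=0:+1/725760 = 1/725760; ⇒ 3j(5 1 6; -4 -1 5)² = 5/78, sgn -1
I_A²/I_B² = (1/78)/(5/78) = 1/5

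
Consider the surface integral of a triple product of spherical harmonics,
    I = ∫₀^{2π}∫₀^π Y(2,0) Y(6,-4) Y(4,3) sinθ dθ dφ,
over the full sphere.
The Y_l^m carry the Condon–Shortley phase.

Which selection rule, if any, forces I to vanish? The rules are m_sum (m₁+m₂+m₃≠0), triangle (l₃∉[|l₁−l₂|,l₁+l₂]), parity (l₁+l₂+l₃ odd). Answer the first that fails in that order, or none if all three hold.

m_sum

azimuthal sum: 0 − 4 + 3 = -1  ✗
4 ≤ 4 ≤ 8 (triangle on l)
L = 2 + 6 + 4 = 12 (even)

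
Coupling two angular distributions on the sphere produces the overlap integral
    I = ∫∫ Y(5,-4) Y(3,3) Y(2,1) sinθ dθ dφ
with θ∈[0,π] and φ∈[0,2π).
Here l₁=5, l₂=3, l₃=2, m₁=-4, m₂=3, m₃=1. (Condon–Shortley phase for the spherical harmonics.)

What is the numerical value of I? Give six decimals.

Checks pass: Σm=0; 10 even; l₃=2∈[2,8].
(2·5+1)(2·3+1)(2·2+1) = 385
Δ: 6! 4! 0! / 11! → 1/2310
sum: t=3:−1/144 = -1/144
3j²(5 3 2; 0 0 0) = Δ·Π!·Σ² = 10/231  (sign -1)
sum: t=6:+1/4320 = 1/4320
3j²(5 3 2; -4 3 1) = Δ·Π!·Σ² = 2/55  (sign -1)
combine: 4πI² = 385·10/231·2/55 = 20/33
take √, sign +1: I = 0.21961050

0.219610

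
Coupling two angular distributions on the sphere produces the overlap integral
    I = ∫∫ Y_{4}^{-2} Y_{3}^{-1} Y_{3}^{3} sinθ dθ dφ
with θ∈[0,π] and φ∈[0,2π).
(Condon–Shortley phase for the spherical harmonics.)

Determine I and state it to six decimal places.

Rules hold: Σm=0, L=10 even, 1≤3≤7.
N = 9·7·7 = 441
Δ = 4!·4!·2!/11! = 1/34650
Racah Σ t=1..3: t=1:−1/72 t=2:+1/16 t=3:−1/72 = 5/144
⇒ 3j(4 3 3; 0 0 0)² = 2/77, sgn -1
Racah Σ t=2..2: t=2:+1/192 = 1/192
⇒ 3j(4 3 3; -2 -1 3)² = 3/77, sgn +1
4πI² = N·(3j₀)²·(3jₘ)² = 54/121
I = -1·√(0.446281/4π) = -0.18845135

-0.188451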